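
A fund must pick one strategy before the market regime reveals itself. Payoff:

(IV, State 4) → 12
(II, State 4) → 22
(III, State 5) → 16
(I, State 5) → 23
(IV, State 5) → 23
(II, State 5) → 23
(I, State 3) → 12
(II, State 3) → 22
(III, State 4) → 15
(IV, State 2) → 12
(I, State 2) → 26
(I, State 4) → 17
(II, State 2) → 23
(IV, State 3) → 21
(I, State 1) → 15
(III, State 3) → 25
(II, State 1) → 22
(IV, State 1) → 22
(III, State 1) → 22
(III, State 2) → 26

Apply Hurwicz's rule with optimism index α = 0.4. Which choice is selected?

I: 0.4·26 + 0.6·12 = 17.6
II: 0.4·23 + 0.6·22 = 22.4
III: 0.4·26 + 0.6·15 = 19.4
IV: 0.4·23 + 0.6·12 = 16.4
Highest Hurwicz score = 22.4 → II.

II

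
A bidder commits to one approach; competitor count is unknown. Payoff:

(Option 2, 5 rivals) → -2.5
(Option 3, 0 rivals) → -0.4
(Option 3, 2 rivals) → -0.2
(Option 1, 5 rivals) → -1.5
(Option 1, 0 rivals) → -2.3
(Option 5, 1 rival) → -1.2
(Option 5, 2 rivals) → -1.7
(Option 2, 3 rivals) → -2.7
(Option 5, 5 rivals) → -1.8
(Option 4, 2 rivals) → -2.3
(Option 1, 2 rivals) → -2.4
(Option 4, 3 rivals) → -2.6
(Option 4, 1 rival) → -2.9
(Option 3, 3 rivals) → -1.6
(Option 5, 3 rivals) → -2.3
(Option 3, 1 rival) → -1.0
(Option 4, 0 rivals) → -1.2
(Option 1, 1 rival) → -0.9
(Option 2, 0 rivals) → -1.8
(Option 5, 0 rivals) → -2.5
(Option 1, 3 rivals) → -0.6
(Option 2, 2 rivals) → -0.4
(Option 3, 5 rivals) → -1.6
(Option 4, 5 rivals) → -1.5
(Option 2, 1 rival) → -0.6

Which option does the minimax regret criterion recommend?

Column bests: 0 rivals=-0.4, 1 rival=-0.6, 2 rivals=-0.2, 3 rivals=-0.6, 5 rivals=-1.5.
Option 1 regrets: 1.9, 0.3, 2.2, 0.0, 0.0 → max 2.2
Option 2 regrets: 1.4, 0.0, 0.2, 2.1, 1.0 → max 2.1
Option 3 regrets: 0.0, 0.4, 0.0, 1.0, 0.1 → max 1.0
Option 4 regrets: 0.8, 2.3, 2.1, 2.0, 0.0 → max 2.3
Option 5 regrets: 2.1, 0.6, 1.5, 1.7, 0.3 → max 2.1
Smallest max regret = 1.0 → Option 3.

Option 3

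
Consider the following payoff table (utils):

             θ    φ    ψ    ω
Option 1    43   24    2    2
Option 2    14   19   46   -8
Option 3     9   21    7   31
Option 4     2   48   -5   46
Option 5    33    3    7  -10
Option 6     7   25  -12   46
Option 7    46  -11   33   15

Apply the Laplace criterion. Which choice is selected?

Option 4

Row averages: Option 1=17.75, Option 2=17.75, Option 3=17, Option 4=22.75, Option 5=8.25, Option 6=16.5, Option 7=20.75
Highest average = 22.75 → Option 4.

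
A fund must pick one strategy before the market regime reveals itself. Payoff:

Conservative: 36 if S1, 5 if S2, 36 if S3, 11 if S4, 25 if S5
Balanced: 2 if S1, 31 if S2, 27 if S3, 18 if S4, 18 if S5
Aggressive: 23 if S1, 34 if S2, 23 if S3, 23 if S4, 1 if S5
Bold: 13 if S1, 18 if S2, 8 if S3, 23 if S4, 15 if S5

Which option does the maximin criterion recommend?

Row minima: Conservative=5, Balanced=2, Aggressive=1, Bold=8
Best worst-case = 8 → Bold.

Bold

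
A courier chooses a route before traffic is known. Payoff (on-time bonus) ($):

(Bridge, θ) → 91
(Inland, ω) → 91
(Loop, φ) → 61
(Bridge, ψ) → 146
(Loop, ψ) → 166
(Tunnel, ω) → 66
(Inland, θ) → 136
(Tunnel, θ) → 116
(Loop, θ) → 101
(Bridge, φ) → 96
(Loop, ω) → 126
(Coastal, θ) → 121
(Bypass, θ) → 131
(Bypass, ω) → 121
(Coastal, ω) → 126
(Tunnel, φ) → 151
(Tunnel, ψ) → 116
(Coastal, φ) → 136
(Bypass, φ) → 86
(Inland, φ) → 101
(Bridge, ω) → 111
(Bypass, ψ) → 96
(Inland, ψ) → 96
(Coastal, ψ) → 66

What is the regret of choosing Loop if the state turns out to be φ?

Best payoff under φ is 151.
Regret = 151 − 61 = 90.

90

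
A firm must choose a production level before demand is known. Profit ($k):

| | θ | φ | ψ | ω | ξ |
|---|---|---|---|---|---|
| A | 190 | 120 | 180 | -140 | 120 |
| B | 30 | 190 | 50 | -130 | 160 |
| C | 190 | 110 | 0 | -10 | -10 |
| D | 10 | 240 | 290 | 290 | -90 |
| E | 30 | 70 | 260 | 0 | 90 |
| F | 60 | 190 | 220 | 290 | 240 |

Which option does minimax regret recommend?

Column bests: θ=190, φ=240, ψ=290, ω=290, ξ=240.
A regrets: 0, 120, 110, 430, 120 → max 430
B regrets: 160, 50, 240, 420, 80 → max 420
C regrets: 0, 130, 290, 300, 250 → max 300
D regrets: 180, 0, 0, 0, 330 → max 330
E regrets: 160, 170, 30, 290, 150 → max 290
F regrets: 130, 50, 70, 0, 0 → max 130
Smallest max regret = 130 → F.

F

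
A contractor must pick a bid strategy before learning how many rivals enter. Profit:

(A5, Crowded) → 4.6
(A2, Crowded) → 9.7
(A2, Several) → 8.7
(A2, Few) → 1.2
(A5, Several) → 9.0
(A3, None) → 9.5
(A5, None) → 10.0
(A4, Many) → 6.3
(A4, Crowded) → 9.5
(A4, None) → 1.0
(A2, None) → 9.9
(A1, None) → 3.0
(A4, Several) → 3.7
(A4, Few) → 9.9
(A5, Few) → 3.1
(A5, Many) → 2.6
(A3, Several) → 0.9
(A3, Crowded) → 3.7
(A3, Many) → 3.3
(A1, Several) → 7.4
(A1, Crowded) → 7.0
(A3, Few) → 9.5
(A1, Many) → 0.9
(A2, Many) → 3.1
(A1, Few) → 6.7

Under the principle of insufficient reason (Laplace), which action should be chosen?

A2

Row averages: A1=5, A2=6.52, A3=5.38, A4=6.08, A5=5.86
Highest average = 6.52 → A2.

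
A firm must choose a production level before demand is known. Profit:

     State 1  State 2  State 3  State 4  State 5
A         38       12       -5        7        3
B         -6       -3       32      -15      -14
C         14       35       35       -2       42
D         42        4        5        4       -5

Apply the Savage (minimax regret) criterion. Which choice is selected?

C

Column bests: State 1=42, State 2=35, State 3=35, State 4=7, State 5=42.
A regrets: 4, 23, 40, 0, 39 → max 40
B regrets: 48, 38, 3, 22, 56 → max 56
C regrets: 28, 0, 0, 9, 0 → max 28
D regrets: 0, 31, 30, 3, 47 → max 47
Smallest max regret = 28 → C.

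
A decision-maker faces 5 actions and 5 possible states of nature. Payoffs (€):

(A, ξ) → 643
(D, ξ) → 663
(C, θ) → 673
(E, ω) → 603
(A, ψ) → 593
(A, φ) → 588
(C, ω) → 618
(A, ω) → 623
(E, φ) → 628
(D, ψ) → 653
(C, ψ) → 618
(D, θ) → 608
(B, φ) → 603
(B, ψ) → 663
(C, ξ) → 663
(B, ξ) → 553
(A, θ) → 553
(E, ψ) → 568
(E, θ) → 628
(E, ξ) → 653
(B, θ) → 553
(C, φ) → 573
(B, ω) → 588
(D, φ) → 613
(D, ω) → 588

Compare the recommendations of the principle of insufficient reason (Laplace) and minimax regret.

Row averages: A=600, B=592, C=629, D=625, E=616
Highest average = 629 → C.
Column bests: θ=673, φ=628, ψ=663, ω=623, ξ=663.
A regrets: 120, 40, 70, 0, 20 → max 120
B regrets: 120, 25, 0, 35, 110 → max 120
C regrets: 0, 55, 45, 5, 0 → max 55
D regrets: 65, 15, 10, 35, 0 → max 65
E regrets: 45, 0, 95, 20, 10 → max 95
Smallest max regret = 55 → C.

laplace → C; minimax regret → C (agree)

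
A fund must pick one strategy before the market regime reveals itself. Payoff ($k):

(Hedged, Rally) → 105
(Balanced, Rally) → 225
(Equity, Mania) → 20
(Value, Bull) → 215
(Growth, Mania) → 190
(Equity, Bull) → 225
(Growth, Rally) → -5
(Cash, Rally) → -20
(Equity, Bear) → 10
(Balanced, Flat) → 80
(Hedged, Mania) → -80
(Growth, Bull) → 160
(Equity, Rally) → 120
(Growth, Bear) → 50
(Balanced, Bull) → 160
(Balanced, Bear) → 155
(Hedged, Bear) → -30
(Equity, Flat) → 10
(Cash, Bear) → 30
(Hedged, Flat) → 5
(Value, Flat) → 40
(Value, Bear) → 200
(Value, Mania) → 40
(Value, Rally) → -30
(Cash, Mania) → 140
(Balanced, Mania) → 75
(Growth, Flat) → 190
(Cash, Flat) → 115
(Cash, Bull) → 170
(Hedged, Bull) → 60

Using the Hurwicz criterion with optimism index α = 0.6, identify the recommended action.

Balanced

Balanced: 0.6·225 + 0.4·75 = 165
Value: 0.6·215 + 0.4·(-30) = 117
Growth: 0.6·190 + 0.4·(-5) = 112
Equity: 0.6·225 + 0.4·10 = 139
Cash: 0.6·170 + 0.4·(-20) = 94
Hedged: 0.6·105 + 0.4·(-80) = 31
Highest Hurwicz score = 165 → Balanced.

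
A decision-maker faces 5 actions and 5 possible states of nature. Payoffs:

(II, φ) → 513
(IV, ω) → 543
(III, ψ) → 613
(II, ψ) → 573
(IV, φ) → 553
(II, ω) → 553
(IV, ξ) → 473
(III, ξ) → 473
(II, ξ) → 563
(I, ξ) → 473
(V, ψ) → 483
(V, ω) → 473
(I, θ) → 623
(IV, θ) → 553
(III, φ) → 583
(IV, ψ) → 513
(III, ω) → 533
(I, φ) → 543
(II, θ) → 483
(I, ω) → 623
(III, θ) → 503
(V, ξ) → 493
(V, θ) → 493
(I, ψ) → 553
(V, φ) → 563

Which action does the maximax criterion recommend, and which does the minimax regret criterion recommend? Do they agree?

Row maxima: I=623, II=573, III=613, IV=553, V=563
Best best-case = 623 → I.
Column bests: θ=623, φ=583, ψ=613, ω=623, ξ=563.
I regrets: 0, 40, 60, 0, 90 → max 90
II regrets: 140, 70, 40, 70, 0 → max 140
III regrets: 120, 0, 0, 90, 90 → max 120
IV regrets: 70, 30, 100, 80, 90 → max 100
V regrets: 130, 20, 130, 150, 70 → max 150
Smallest max regret = 90 → I.

maximax → I; minimax regret → I (agree)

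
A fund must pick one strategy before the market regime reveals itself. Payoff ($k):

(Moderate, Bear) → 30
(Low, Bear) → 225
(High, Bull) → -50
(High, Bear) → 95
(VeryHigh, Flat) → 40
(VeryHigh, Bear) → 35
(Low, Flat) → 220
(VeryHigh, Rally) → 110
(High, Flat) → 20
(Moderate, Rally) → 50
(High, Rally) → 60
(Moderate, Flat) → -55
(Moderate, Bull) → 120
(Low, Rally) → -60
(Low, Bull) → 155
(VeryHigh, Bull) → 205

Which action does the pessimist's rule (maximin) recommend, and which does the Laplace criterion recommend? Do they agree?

maximin → VeryHigh; laplace → Low (disagree)

Row minima: Low=-60, Moderate=-55, High=-50, VeryHigh=35
Best worst-case = 35 → VeryHigh.
Row averages: Low=135, Moderate=36.25, High=31.25, VeryHigh=97.5
Highest average = 135 → Low.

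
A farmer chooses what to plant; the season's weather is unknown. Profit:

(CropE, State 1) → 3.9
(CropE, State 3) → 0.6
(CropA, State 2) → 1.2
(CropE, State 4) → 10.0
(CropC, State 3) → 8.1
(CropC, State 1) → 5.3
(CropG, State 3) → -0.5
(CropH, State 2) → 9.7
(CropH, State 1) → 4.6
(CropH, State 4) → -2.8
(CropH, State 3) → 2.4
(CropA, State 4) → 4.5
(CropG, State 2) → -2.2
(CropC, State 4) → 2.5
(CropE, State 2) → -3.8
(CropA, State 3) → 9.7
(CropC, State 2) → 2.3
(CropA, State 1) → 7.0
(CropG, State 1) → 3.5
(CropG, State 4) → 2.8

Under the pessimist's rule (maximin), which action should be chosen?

Row minima: CropC=2.3, CropH=-2.8, CropE=-3.8, CropA=1.2, CropG=-2.2
Best worst-case = 2.3 → CropC.

CropC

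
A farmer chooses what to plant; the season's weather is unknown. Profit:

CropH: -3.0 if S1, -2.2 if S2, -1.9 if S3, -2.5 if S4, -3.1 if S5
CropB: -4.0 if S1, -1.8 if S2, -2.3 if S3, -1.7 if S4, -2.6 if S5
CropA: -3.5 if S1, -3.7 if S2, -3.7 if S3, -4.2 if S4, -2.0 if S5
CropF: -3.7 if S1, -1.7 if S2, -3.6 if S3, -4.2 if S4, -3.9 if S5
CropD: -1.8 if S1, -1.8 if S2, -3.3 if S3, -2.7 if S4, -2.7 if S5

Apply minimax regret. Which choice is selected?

Column bests: S1=-1.8, S2=-1.7, S3=-1.9, S4=-1.7, S5=-2.0.
CropH regrets: 1.2, 0.5, 0.0, 0.8, 1.1 → max 1.2
CropB regrets: 2.2, 0.1, 0.4, 0.0, 0.6 → max 2.2
CropA regrets: 1.7, 2.0, 1.8, 2.5, 0.0 → max 2.5
CropF regrets: 1.9, 0.0, 1.7, 2.5, 1.9 → max 2.5
CropD regrets: 0.0, 0.1, 1.4, 1.0, 0.7 → max 1.4
Smallest max regret = 1.2 → CropH.

CropH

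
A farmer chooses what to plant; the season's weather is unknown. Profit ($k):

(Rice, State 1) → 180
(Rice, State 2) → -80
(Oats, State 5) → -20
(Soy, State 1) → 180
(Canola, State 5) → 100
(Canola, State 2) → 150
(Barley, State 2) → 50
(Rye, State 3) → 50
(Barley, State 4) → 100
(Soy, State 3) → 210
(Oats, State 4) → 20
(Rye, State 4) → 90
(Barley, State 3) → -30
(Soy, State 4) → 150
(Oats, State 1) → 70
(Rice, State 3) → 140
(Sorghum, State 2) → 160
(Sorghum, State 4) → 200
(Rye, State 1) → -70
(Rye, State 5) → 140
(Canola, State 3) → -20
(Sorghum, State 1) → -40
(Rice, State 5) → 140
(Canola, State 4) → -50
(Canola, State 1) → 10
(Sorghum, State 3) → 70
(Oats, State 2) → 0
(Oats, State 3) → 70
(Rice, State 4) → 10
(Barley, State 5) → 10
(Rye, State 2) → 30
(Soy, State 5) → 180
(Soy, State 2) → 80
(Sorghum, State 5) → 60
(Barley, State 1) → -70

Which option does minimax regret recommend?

Soy

Column bests: State 1=180, State 2=160, State 3=210, State 4=200, State 5=180.
Oats regrets: 110, 160, 140, 180, 200 → max 200
Rice regrets: 0, 240, 70, 190, 40 → max 240
Barley regrets: 250, 110, 240, 100, 170 → max 250
Sorghum regrets: 220, 0, 140, 0, 120 → max 220
Soy regrets: 0, 80, 0, 50, 0 → max 80
Rye regrets: 250, 130, 160, 110, 40 → max 250
Canola regrets: 170, 10, 230, 250, 80 → max 250
Smallest max regret = 80 → Soy.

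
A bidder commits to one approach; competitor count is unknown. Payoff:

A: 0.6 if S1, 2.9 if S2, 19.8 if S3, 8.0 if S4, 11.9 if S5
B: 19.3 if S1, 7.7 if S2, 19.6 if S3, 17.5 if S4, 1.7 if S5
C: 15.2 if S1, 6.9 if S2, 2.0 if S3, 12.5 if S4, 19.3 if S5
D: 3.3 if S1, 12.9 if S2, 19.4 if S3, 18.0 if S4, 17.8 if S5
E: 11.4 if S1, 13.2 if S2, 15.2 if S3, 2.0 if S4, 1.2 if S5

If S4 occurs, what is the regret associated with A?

10.0

Best payoff under S4 is 18.0.
Regret = 18.0 − 8.0 = 10.0.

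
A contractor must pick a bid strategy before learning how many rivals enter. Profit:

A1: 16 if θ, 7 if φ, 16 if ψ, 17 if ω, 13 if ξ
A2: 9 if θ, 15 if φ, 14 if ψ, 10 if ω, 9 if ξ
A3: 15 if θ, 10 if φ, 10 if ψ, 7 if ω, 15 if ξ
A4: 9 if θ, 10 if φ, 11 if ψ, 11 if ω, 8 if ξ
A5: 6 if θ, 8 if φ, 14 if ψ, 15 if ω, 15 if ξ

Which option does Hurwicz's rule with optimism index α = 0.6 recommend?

A1

A1: 0.6·17 + 0.4·7 = 13
A2: 0.6·15 + 0.4·9 = 12.6
A3: 0.6·15 + 0.4·7 = 11.8
A4: 0.6·11 + 0.4·8 = 9.8
A5: 0.6·15 + 0.4·6 = 11.4
Highest Hurwicz score = 13 → A1.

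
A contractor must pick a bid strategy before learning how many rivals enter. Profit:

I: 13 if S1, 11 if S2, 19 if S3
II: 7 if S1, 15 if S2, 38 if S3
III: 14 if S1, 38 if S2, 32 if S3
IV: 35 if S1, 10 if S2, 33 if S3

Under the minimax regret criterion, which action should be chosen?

Column bests: S1=35, S2=38, S3=38.
I regrets: 22, 27, 19 → max 27
II regrets: 28, 23, 0 → max 28
III regrets: 21, 0, 6 → max 21
IV regrets: 0, 28, 5 → max 28
Smallest max regret = 21 → III.

III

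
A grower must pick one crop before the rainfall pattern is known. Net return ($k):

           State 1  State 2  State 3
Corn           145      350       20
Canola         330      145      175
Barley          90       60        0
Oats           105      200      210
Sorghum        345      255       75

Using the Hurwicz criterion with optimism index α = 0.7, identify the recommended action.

Canola

Corn: 0.7·350 + 0.3·20 = 251
Canola: 0.7·330 + 0.3·145 = 274.5
Barley: 0.7·90 + 0.3·0 = 63
Oats: 0.7·210 + 0.3·105 = 178.5
Sorghum: 0.7·345 + 0.3·75 = 264
Highest Hurwicz score = 274.5 → Canola.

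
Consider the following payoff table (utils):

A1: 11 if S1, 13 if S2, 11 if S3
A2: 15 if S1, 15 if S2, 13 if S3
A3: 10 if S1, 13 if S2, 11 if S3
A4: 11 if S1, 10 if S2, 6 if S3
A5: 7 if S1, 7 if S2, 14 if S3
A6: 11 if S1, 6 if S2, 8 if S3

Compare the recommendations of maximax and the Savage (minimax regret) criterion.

Row maxima: A1=13, A2=15, A3=13, A4=11, A5=14, A6=11
Best best-case = 15 → A2.
Column bests: S1=15, S2=15, S3=14.
A1 regrets: 4, 2, 3 → max 4
A2 regrets: 0, 0, 1 → max 1
A3 regrets: 5, 2, 3 → max 5
A4 regrets: 4, 5, 8 → max 8
A5 regrets: 8, 8, 0 → max 8
A6 regrets: 4, 9, 6 → max 9
Smallest max regret = 1 → A2.

maximax → A2; minimax regret → A2 (agree)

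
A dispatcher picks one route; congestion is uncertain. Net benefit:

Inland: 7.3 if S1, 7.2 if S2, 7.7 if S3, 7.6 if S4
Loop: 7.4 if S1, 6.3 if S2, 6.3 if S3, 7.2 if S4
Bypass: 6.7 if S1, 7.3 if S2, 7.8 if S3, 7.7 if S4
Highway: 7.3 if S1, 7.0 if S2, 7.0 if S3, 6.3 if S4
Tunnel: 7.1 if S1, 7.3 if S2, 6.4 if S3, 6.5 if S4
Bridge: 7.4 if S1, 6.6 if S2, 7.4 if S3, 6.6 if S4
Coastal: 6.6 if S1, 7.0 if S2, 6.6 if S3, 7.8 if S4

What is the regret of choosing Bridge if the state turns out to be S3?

0.4

Best payoff under S3 is 7.8.
Regret = 7.8 − 7.4 = 0.4.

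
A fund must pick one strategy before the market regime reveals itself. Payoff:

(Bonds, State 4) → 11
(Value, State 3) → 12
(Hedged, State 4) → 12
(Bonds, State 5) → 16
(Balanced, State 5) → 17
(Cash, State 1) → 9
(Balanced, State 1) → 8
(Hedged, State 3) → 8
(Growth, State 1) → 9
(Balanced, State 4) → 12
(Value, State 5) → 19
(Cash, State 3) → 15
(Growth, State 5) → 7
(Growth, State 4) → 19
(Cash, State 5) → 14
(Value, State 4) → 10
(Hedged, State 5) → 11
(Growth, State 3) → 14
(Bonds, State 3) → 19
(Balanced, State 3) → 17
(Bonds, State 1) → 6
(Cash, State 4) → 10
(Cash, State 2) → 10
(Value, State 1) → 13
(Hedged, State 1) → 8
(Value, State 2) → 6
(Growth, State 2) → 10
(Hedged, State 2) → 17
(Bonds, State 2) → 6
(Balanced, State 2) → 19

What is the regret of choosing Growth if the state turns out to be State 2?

9

Best payoff under State 2 is 19.
Regret = 19 − 10 = 9.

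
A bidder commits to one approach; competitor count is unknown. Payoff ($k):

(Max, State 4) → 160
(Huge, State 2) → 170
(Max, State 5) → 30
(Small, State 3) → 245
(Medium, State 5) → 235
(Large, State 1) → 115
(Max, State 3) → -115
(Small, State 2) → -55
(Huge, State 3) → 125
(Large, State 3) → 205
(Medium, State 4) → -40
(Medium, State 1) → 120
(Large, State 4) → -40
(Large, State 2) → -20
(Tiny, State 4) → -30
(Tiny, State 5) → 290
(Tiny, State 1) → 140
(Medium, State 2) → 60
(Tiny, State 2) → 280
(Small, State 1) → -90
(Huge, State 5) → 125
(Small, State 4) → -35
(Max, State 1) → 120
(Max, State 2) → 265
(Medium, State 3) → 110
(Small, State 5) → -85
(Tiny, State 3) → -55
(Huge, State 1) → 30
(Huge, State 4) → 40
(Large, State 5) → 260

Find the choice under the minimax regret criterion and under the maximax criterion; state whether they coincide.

minimax regret → Huge; maximax → Tiny (disagree)

Column bests: State 1=140, State 2=280, State 3=245, State 4=160, State 5=290.
Tiny regrets: 0, 0, 300, 190, 0 → max 300
Small regrets: 230, 335, 0, 195, 375 → max 375
Medium regrets: 20, 220, 135, 200, 55 → max 220
Large regrets: 25, 300, 40, 200, 30 → max 300
Huge regrets: 110, 110, 120, 120, 165 → max 165
Max regrets: 20, 15, 360, 0, 260 → max 360
Smallest max regret = 165 → Huge.
Row maxima: Tiny=290, Small=245, Medium=235, Large=260, Huge=170, Max=265
Best best-case = 290 → Tiny.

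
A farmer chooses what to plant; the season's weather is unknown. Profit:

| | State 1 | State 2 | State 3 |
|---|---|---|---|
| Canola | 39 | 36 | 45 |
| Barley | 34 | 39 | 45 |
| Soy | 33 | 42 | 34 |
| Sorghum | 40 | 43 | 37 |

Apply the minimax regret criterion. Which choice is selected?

Barley

Column bests: State 1=40, State 2=43, State 3=45.
Canola regrets: 1, 7, 0 → max 7
Barley regrets: 6, 4, 0 → max 6
Soy regrets: 7, 1, 11 → max 11
Sorghum regrets: 0, 0, 8 → max 8
Smallest max regret = 6 → Barley.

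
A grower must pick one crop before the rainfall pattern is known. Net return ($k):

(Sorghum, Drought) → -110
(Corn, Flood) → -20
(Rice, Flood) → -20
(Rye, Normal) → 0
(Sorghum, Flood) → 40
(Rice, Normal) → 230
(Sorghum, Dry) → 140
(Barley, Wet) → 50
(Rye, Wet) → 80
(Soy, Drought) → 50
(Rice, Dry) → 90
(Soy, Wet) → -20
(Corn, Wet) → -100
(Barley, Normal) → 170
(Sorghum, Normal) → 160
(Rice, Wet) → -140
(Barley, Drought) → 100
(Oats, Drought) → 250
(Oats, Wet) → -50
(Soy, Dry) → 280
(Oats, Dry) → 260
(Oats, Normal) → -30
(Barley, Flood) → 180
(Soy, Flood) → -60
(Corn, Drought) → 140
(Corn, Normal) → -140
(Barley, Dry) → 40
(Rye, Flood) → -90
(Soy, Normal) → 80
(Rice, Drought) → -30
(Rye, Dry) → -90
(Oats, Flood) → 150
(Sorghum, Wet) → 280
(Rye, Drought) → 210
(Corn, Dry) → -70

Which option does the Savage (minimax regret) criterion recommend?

Barley

Column bests: Drought=250, Dry=280, Normal=230, Wet=280, Flood=180.
Rye regrets: 40, 370, 230, 200, 270 → max 370
Soy regrets: 200, 0, 150, 300, 240 → max 300
Oats regrets: 0, 20, 260, 330, 30 → max 330
Rice regrets: 280, 190, 0, 420, 200 → max 420
Sorghum regrets: 360, 140, 70, 0, 140 → max 360
Corn regrets: 110, 350, 370, 380, 200 → max 380
Barley regrets: 150, 240, 60, 230, 0 → max 240
Smallest max regret = 240 → Barley.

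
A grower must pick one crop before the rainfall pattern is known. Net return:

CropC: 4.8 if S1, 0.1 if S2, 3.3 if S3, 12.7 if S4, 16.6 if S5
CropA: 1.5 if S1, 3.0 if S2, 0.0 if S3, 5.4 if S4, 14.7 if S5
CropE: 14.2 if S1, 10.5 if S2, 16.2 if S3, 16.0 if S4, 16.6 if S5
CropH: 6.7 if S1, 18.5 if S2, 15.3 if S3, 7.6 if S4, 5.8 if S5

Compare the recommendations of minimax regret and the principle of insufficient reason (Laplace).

Column bests: S1=14.2, S2=18.5, S3=16.2, S4=16.0, S5=16.6.
CropC regrets: 9.4, 18.4, 12.9, 3.3, 0.0 → max 18.4
CropA regrets: 12.7, 15.5, 16.2, 10.6, 1.9 → max 16.2
CropE regrets: 0.0, 8.0, 0.0, 0.0, 0.0 → max 8.0
CropH regrets: 7.5, 0.0, 0.9, 8.4, 10.8 → max 10.8
Smallest max regret = 8.0 → CropE.
Row averages: CropC=7.5, CropA=4.92, CropE=14.7, CropH=10.78
Highest average = 14.7 → CropE.

minimax regret → CropE; laplace → CropE (agree)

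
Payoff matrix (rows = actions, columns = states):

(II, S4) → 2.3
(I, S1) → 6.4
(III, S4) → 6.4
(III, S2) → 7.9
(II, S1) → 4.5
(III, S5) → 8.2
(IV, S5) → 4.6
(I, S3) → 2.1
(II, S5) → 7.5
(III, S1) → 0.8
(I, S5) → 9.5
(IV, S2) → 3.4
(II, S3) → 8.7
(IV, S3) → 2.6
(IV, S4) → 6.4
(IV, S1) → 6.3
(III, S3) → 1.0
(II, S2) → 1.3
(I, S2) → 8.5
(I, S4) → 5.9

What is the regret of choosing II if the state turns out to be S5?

Best payoff under S5 is 9.5.
Regret = 9.5 − 7.5 = 2.0.

2.0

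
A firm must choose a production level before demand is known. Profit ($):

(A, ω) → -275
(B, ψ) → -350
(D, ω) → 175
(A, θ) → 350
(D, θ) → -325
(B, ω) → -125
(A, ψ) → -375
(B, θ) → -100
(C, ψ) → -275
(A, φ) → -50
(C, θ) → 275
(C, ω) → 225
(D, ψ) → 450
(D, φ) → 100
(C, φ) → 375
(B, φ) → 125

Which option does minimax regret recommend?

Column bests: θ=350, φ=375, ψ=450, ω=225.
A regrets: 0, 425, 825, 500 → max 825
B regrets: 450, 250, 800, 350 → max 800
C regrets: 75, 0, 725, 0 → max 725
D regrets: 675, 275, 0, 50 → max 675
Smallest max regret = 675 → D.

D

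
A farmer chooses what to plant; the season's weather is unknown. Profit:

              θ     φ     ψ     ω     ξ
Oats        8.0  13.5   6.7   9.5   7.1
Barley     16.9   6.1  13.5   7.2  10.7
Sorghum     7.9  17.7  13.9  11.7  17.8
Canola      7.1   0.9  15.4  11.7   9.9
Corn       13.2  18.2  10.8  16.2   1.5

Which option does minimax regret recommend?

Column bests: θ=16.9, φ=18.2, ψ=15.4, ω=16.2, ξ=17.8.
Oats regrets: 8.9, 4.7, 8.7, 6.7, 10.7 → max 10.7
Barley regrets: 0.0, 12.1, 1.9, 9.0, 7.1 → max 12.1
Sorghum regrets: 9.0, 0.5, 1.5, 4.5, 0.0 → max 9.0
Canola regrets: 9.8, 17.3, 0.0, 4.5, 7.9 → max 17.3
Corn regrets: 3.7, 0.0, 4.6, 0.0, 16.3 → max 16.3
Smallest max regret = 9.0 → Sorghum.

Sorghum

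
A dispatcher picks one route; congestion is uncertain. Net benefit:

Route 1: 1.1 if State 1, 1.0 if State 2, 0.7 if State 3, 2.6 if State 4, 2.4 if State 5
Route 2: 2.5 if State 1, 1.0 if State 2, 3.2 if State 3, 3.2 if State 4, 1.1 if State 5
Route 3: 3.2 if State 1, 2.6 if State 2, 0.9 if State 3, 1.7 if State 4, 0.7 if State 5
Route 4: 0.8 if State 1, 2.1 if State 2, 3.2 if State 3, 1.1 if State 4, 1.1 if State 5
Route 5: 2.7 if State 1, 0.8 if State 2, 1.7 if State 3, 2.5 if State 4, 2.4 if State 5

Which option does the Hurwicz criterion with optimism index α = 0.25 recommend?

Route 1: 0.25·2.6 + 0.75·0.7 = 1.175
Route 2: 0.25·3.2 + 0.75·1.0 = 1.55
Route 3: 0.25·3.2 + 0.75·0.7 = 1.325
Route 4: 0.25·3.2 + 0.75·0.8 = 1.4
Route 5: 0.25·2.7 + 0.75·0.8 = 1.275
Highest Hurwicz score = 1.55 → Route 2.

Route 2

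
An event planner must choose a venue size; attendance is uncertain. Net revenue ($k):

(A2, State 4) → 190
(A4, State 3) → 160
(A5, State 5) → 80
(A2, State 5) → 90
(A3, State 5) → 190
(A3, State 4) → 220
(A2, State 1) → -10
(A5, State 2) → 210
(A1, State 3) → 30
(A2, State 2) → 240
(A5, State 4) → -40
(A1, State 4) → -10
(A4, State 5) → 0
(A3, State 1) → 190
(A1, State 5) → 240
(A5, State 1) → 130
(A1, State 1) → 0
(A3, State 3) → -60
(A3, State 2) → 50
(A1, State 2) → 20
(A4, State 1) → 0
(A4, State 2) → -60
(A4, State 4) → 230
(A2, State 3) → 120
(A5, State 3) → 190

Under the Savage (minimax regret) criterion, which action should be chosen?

A2

Column bests: State 1=190, State 2=240, State 3=190, State 4=230, State 5=240.
A1 regrets: 190, 220, 160, 240, 0 → max 240
A2 regrets: 200, 0, 70, 40, 150 → max 200
A3 regrets: 0, 190, 250, 10, 50 → max 250
A4 regrets: 190, 300, 30, 0, 240 → max 300
A5 regrets: 60, 30, 0, 270, 160 → max 270
Smallest max regret = 200 → A2.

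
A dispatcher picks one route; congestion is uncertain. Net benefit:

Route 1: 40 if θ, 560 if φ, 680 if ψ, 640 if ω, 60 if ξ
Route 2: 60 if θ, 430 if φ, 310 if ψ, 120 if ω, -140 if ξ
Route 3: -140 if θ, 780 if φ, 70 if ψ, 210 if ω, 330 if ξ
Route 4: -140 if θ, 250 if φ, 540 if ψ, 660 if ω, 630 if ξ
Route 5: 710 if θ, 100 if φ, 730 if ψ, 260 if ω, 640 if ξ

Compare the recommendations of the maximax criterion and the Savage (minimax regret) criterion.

Row maxima: Route 1=680, Route 2=430, Route 3=780, Route 4=660, Route 5=730
Best best-case = 780 → Route 3.
Column bests: θ=710, φ=780, ψ=730, ω=660, ξ=640.
Route 1 regrets: 670, 220, 50, 20, 580 → max 670
Route 2 regrets: 650, 350, 420, 540, 780 → max 780
Route 3 regrets: 850, 0, 660, 450, 310 → max 850
Route 4 regrets: 850, 530, 190, 0, 10 → max 850
Route 5 regrets: 0, 680, 0, 400, 0 → max 680
Smallest max regret = 670 → Route 1.

maximax → Route 3; minimax regret → Route 1 (disagree)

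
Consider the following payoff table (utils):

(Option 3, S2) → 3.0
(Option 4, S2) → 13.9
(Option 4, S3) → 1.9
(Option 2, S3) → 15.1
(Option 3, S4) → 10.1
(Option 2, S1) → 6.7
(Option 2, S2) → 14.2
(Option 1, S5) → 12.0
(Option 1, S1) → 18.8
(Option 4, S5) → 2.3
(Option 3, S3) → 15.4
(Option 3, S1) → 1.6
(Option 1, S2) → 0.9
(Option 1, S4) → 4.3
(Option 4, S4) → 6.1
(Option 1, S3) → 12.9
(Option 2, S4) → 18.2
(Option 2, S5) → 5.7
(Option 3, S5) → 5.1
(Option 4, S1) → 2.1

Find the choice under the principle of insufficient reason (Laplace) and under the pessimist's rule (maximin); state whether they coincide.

Row averages: Option 1=9.78, Option 2=11.98, Option 3=7.04, Option 4=5.26
Highest average = 11.98 → Option 2.
Row minima: Option 1=0.9, Option 2=5.7, Option 3=1.6, Option 4=1.9
Best worst-case = 5.7 → Option 2.

laplace → Option 2; maximin → Option 2 (agree)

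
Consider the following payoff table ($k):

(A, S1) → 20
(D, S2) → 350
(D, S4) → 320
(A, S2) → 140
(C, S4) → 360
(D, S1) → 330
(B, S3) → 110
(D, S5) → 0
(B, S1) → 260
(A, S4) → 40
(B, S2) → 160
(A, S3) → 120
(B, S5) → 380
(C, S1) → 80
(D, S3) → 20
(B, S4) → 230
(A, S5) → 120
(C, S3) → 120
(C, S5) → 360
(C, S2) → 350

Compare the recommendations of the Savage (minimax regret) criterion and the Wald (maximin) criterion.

Column bests: S1=330, S2=350, S3=120, S4=360, S5=380.
A regrets: 310, 210, 0, 320, 260 → max 320
B regrets: 70, 190, 10, 130, 0 → max 190
C regrets: 250, 0, 0, 0, 20 → max 250
D regrets: 0, 0, 100, 40, 380 → max 380
Smallest max regret = 190 → B.
Row minima: A=20, B=110, C=80, D=0
Best worst-case = 110 → B.

minimax regret → B; maximin → B (agree)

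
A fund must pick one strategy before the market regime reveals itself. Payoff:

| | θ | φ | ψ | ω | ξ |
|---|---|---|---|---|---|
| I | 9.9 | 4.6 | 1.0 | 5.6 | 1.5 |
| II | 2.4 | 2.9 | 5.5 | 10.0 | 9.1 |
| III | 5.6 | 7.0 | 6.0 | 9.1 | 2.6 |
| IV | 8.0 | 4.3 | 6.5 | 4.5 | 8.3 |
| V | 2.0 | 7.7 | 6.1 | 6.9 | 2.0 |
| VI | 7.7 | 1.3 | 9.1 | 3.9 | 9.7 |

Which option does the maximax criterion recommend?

Row maxima: I=9.9, II=10.0, III=9.1, IV=8.3, V=7.7, VI=9.7
Best best-case = 10.0 → II.

II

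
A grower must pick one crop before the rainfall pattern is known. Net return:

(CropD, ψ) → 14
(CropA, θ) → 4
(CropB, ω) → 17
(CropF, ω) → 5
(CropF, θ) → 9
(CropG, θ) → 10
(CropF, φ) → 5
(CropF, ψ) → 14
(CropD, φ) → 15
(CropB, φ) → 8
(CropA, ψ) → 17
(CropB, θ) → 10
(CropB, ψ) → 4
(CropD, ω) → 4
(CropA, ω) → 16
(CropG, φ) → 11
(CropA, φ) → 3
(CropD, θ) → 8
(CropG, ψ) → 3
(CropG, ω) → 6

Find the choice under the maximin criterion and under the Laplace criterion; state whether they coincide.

maximin → CropF; laplace → CropD (disagree)

Row minima: CropA=3, CropB=4, CropG=3, CropF=5, CropD=4
Best worst-case = 5 → CropF.
Row averages: CropA=10, CropB=9.75, CropG=7.5, CropF=8.25, CropD=10.25
Highest average = 10.25 → CropD.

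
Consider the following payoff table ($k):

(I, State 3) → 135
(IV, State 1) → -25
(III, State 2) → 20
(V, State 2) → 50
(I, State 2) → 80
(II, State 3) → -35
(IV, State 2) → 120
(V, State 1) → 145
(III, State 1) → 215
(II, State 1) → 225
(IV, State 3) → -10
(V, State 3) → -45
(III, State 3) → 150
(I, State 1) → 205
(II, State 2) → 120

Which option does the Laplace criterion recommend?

I

Row averages: I=140, II=310/3, III=385/3, IV=85/3, V=50
Highest average = 140 → I.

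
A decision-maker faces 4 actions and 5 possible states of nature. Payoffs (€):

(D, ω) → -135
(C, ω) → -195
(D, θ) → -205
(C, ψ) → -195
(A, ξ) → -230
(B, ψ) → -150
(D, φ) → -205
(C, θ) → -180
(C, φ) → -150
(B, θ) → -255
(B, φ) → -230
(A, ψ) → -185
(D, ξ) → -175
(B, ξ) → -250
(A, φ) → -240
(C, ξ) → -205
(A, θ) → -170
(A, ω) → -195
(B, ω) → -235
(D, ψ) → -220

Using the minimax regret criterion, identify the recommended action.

C

Column bests: θ=-170, φ=-150, ψ=-150, ω=-135, ξ=-175.
A regrets: 0, 90, 35, 60, 55 → max 90
B regrets: 85, 80, 0, 100, 75 → max 100
C regrets: 10, 0, 45, 60, 30 → max 60
D regrets: 35, 55, 70, 0, 0 → max 70
Smallest max regret = 60 → C.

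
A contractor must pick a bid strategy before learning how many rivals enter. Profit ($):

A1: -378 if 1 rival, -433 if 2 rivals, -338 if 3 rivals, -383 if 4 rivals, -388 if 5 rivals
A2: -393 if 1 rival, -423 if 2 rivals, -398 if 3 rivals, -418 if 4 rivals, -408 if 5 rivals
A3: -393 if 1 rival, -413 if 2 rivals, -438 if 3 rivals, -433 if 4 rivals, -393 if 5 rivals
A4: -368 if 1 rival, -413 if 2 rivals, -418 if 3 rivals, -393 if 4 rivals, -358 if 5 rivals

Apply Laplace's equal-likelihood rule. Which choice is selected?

Row averages: A1=-384, A2=-408, A3=-414, A4=-390
Highest average = -384 → A1.

A1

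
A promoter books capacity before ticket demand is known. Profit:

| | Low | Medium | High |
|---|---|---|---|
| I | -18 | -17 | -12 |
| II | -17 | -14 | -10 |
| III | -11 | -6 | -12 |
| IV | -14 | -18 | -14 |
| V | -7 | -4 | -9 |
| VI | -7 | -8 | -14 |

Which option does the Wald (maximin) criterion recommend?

V

Row minima: I=-18, II=-17, III=-12, IV=-18, V=-9, VI=-14
Best worst-case = -9 → V.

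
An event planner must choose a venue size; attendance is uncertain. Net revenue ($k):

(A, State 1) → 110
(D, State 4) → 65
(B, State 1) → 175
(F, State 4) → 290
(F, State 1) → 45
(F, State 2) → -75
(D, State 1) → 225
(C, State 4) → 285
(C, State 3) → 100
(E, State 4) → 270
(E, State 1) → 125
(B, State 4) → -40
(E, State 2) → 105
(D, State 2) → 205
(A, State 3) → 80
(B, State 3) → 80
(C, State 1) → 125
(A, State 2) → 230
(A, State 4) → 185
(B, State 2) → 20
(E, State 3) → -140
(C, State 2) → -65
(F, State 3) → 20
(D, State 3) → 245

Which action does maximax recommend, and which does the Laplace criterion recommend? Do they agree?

Row maxima: A=230, B=175, C=285, D=245, E=270, F=290
Best best-case = 290 → F.
Row averages: A=151.25, B=58.75, C=111.25, D=185, E=90, F=70
Highest average = 185 → D.

maximax → F; laplace → D (disagree)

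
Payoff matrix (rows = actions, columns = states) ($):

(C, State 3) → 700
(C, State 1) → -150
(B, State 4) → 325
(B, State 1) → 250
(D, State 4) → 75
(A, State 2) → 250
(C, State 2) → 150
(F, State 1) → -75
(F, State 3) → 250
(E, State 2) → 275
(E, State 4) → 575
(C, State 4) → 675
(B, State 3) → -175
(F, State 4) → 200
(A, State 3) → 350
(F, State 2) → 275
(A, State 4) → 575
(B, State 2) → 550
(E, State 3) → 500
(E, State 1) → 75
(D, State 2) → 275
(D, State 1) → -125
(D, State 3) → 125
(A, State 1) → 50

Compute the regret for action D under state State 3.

575

Best payoff under State 3 is 700.
Regret = 700 − 125 = 575.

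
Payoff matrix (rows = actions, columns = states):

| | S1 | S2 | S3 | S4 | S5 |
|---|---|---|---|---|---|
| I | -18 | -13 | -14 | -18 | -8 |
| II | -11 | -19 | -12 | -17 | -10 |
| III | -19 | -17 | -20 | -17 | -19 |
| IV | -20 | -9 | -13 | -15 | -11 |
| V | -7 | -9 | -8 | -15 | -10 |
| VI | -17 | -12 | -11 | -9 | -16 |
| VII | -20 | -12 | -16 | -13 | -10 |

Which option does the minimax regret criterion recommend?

V

Column bests: S1=-7, S2=-9, S3=-8, S4=-9, S5=-8.
I regrets: 11, 4, 6, 9, 0 → max 11
II regrets: 4, 10, 4, 8, 2 → max 10
III regrets: 12, 8, 12, 8, 11 → max 12
IV regrets: 13, 0, 5, 6, 3 → max 13
V regrets: 0, 0, 0, 6, 2 → max 6
VI regrets: 10, 3, 3, 0, 8 → max 10
VII regrets: 13, 3, 8, 4, 2 → max 13
Smallest max regret = 6 → V.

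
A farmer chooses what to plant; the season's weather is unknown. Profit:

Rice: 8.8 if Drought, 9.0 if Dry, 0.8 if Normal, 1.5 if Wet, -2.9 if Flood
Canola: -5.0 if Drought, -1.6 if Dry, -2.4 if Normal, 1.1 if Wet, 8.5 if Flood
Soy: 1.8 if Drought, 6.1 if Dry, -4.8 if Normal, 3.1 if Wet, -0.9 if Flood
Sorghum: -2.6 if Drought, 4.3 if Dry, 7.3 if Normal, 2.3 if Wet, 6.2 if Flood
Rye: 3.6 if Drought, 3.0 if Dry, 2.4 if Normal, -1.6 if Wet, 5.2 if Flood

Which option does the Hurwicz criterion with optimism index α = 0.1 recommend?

Rice: 0.1·9.0 + 0.9·(-2.9) = -1.71
Canola: 0.1·8.5 + 0.9·(-5.0) = -3.65
Soy: 0.1·6.1 + 0.9·(-4.8) = -3.71
Sorghum: 0.1·7.3 + 0.9·(-2.6) = -1.61
Rye: 0.1·5.2 + 0.9·(-1.6) = -0.92
Highest Hurwicz score = -0.92 → Rye.

Rye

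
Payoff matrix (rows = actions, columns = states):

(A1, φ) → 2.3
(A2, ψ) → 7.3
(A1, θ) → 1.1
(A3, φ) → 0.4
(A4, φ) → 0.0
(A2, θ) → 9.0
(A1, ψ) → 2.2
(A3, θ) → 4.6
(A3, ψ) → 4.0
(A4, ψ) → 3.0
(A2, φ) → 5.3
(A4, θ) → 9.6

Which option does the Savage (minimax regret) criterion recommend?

Column bests: θ=9.6, φ=5.3, ψ=7.3.
A1 regrets: 8.5, 3.0, 5.1 → max 8.5
A2 regrets: 0.6, 0.0, 0.0 → max 0.6
A3 regrets: 5.0, 4.9, 3.3 → max 5.0
A4 regrets: 0.0, 5.3, 4.3 → max 5.3
Smallest max regret = 0.6 → A2.

A2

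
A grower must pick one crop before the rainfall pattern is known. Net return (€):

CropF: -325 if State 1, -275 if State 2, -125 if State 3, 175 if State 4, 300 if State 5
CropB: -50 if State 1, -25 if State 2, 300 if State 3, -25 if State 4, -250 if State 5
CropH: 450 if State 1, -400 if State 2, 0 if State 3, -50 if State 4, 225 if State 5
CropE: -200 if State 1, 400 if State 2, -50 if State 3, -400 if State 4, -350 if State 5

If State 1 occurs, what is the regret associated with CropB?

Best payoff under State 1 is 450.
Regret = 450 − (-50) = 500.

500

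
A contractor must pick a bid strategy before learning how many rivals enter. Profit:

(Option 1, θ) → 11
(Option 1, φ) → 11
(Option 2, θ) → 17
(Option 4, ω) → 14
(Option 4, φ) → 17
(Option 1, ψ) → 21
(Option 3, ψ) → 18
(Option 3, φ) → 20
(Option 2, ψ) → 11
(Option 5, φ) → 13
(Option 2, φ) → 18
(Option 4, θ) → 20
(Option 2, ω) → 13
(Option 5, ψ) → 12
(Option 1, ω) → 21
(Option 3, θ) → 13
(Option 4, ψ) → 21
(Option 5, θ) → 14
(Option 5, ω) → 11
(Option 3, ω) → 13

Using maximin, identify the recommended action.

Row minima: Option 1=11, Option 2=11, Option 3=13, Option 4=14, Option 5=11
Best worst-case = 14 → Option 4.

Option 4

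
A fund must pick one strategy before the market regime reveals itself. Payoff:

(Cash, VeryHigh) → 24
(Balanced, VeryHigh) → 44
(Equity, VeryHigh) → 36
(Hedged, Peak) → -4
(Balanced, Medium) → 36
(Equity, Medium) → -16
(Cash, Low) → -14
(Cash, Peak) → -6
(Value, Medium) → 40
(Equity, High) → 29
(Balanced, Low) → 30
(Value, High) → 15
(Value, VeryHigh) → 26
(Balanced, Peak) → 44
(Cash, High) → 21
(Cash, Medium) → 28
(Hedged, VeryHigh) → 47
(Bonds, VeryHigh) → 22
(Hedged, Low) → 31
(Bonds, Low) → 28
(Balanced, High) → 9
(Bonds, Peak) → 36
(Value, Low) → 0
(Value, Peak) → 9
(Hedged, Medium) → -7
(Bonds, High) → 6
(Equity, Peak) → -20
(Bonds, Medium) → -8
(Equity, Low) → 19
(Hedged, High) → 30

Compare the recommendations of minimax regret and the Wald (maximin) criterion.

Column bests: Low=31, Medium=40, High=30, VeryHigh=47, Peak=44.
Equity regrets: 12, 56, 1, 11, 64 → max 64
Value regrets: 31, 0, 15, 21, 35 → max 35
Bonds regrets: 3, 48, 24, 25, 8 → max 48
Balanced regrets: 1, 4, 21, 3, 0 → max 21
Hedged regrets: 0, 47, 0, 0, 48 → max 48
Cash regrets: 45, 12, 9, 23, 50 → max 50
Smallest max regret = 21 → Balanced.
Row minima: Equity=-20, Value=0, Bonds=-8, Balanced=9, Hedged=-7, Cash=-14
Best worst-case = 9 → Balanced.

minimax regret → Balanced; maximin → Balanced (agree)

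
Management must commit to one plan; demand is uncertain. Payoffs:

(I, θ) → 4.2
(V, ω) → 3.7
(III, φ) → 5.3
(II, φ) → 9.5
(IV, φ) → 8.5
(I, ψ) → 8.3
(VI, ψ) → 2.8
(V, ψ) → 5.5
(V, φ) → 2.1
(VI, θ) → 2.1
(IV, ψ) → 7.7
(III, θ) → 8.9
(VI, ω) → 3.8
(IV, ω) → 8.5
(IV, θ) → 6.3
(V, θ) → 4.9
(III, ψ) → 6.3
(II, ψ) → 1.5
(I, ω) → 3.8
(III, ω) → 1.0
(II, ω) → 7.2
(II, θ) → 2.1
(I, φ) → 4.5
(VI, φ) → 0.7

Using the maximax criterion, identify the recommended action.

II

Row maxima: I=8.3, II=9.5, III=8.9, IV=8.5, V=5.5, VI=3.8
Best best-case = 9.5 → II.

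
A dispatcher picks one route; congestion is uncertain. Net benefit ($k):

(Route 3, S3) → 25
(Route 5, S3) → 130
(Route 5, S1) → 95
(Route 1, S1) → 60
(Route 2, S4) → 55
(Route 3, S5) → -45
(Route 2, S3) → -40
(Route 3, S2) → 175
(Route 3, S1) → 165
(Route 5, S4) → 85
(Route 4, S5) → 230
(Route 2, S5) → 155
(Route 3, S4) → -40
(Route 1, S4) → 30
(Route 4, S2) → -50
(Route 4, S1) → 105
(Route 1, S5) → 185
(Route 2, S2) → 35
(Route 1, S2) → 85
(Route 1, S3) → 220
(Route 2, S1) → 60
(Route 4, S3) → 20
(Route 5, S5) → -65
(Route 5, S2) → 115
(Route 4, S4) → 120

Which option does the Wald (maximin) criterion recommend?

Row minima: Route 1=30, Route 2=-40, Route 3=-45, Route 4=-50, Route 5=-65
Best worst-case = 30 → Route 1.

Route 1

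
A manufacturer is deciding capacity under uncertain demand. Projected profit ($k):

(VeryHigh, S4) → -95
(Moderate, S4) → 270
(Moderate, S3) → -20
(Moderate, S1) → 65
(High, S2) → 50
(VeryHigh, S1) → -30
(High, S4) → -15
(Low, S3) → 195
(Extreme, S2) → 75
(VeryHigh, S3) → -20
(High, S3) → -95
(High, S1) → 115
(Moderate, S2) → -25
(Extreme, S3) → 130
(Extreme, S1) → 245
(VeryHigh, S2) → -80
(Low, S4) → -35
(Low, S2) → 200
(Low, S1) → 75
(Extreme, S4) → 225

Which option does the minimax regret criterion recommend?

Extreme

Column bests: S1=245, S2=200, S3=195, S4=270.
Low regrets: 170, 0, 0, 305 → max 305
Moderate regrets: 180, 225, 215, 0 → max 225
High regrets: 130, 150, 290, 285 → max 290
VeryHigh regrets: 275, 280, 215, 365 → max 365
Extreme regrets: 0, 125, 65, 45 → max 125
Smallest max regret = 125 → Extreme.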